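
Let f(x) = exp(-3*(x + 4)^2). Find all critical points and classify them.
f'(x) = 6*(-x - 4)*exp(-3*(x + 4)^2)

Solve f'(x) = 0:
  f'(x) = (-6*x - 24)·exp(-3*(x + 4)^2) and exp(-3*(x + 4)^2) > 0 for every x, so f'(x) = 0 ⇔ -6*x - 24 = 0.
  Factor: -6*x - 24 = -6*(x + 4) = 0.
  ⇒ x = -4

f''(x) = 6*(6*(x + 4)^2 - 1)*exp(-3*(x + 4)^2)
Second-derivative test at each critical point:
  f''(-4) = -6 < 0 → local maximum

Critical points: x = -4 (local maximum)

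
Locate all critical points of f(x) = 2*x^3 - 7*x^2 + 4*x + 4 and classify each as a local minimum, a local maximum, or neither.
f'(x) = 6*x^2 - 14*x + 4

Solve f'(x) = 0:
  Factor: 6*x^2 - 14*x + 4 = 2*(x - 2)*(3*x - 1) = 0.
  ⇒ x = 1/3, 2

f''(x) = 12*x - 14
Second-derivative test at each critical point:
  f''(1/3) = -10 < 0 → local maximum
  f''(2) = 10 > 0 → local minimum

Critical points: x = 1/3 (local maximum); x = 2 (local minimum)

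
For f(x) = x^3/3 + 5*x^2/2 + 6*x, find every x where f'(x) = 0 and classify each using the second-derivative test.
f'(x) = x^2 + 5*x + 6

Solve f'(x) = 0:
  Factor: x^2 + 5*x + 6 = (x + 2)*(x + 3) = 0.
  ⇒ x = -3, -2

f''(x) = 2*x + 5
Second-derivative test at each critical point:
  f''(-3) = -1 < 0 → local maximum
  f''(-2) = 1 > 0 → local minimum

Critical points: x = -3 (local maximum); x = -2 (local minimum)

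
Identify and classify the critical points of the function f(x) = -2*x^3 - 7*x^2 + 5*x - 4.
f'(x) = -6*x^2 - 14*x + 5

Solve f'(x) = 0:
  6*x^2 + 14*x - 5 = 0 has no rational roots; quadratic formula: x = (-14 ± √316)/12.
  ⇒ x = -sqrt(79)/6 - 7/6 ≈ -2.6480, -7/6 + sqrt(79)/6 ≈ 0.3147

f''(x) = -12*x - 14
Second-derivative test at each critical point:
  f''(-2.6480) = 17.7764 > 0 → local minimum
  f''(0.3147) = -17.7764 < 0 → local maximum

Critical points: x = -sqrt(79)/6 - 7/6 ≈ -2.6480 (local minimum); x = -7/6 + sqrt(79)/6 ≈ 0.3147 (local maximum)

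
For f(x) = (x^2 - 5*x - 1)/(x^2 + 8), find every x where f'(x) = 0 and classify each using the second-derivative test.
f'(x) = (5*x^2 + 18*x - 40)/(x^4 + 16*x^2 + 64)

Solve f'(x) = 0:
  f'(x) = (5*x^2 + 18*x - 40)/(x^2 + 8)^2; the denominator is positive wherever f is defined, so f'(x) = 0 ⇔ 5*x^2 + 18*x - 40 = 0.
  5*x^2 + 18*x - 40 = 0 has no rational roots; quadratic formula: x = (-18 ± √1124)/10.
  ⇒ x = -sqrt(281)/5 - 9/5 ≈ -5.1526, -9/5 + sqrt(281)/5 ≈ 1.5526

f''(x) = 2*(-5*x^3 - 27*x^2 + 120*x + 72)/(x^6 + 24*x^4 + 192*x^2 + 512)
Second-derivative test at each critical point:
  f''(-5.1526) = -0.0281 < 0 → local maximum
  f''(1.5526) = 0.3093 > 0 → local minimum

Critical points: x = -sqrt(281)/5 - 9/5 ≈ -5.1526 (local maximum); x = -9/5 + sqrt(281)/5 ≈ 1.5526 (local minimum)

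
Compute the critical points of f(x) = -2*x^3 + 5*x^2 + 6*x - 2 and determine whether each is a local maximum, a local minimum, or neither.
f'(x) = -6*x^2 + 10*x + 6

Solve f'(x) = 0:
  Factor: -6*x^2 + 10*x + 6 = -2*(3*x^2 - 5*x - 3); 3*x^2 - 5*x - 3 = 0 has no rational roots; quadratic formula: x = (5 ± √61)/6.
  ⇒ x = 5/6 - sqrt(61)/6 ≈ -0.4684, 5/6 + sqrt(61)/6 ≈ 2.1350

f''(x) = 10 - 12*x
Second-derivative test at each critical point:
  f''(-0.4684) = 15.6205 > 0 → local minimum
  f''(2.1350) = -15.6205 < 0 → local maximum

Critical points: x = 5/6 - sqrt(61)/6 ≈ -0.4684 (local minimum); x = 5/6 + sqrt(61)/6 ≈ 2.1350 (local maximum)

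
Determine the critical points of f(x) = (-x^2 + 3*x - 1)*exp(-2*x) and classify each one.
f'(x) = (2*x^2 - 8*x + 5)*exp(-2*x)

Solve f'(x) = 0:
  f'(x) = (2*x^2 - 8*x + 5)·exp(-2*x) and exp(-2*x) > 0 for every x, so f'(x) = 0 ⇔ 2*x^2 - 8*x + 5 = 0.
  2*x^2 - 8*x + 5 = 0 has no rational roots; quadratic formula: x = (8 ± √24)/4.
  ⇒ x = 2 - sqrt(6)/2 ≈ 0.7753, sqrt(6)/2 + 2 ≈ 3.2247

f''(x) = 2*(-2*x^2 + 10*x - 9)*exp(-2*x)
Second-derivative test at each critical point:
  f''(0.7753) = -1.0393 < 0 → local maximum
  f''(3.2247) = 0.0077 > 0 → local minimum

Critical points: x = 2 - sqrt(6)/2 ≈ 0.7753 (local maximum); x = sqrt(6)/2 + 2 ≈ 3.2247 (local minimum)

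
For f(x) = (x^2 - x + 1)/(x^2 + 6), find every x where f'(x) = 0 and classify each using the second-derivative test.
f'(x) = (x^2 + 10*x - 6)/(x^4 + 12*x^2 + 36)

Solve f'(x) = 0:
  f'(x) = (x^2 + 10*x - 6)/(x^2 + 6)^2; the denominator is positive wherever f is defined, so f'(x) = 0 ⇔ x^2 + 10*x - 6 = 0.
  x^2 + 10*x - 6 = 0 has no rational roots; quadratic formula: x = (-10 ± √124)/2.
  ⇒ x = -sqrt(31) - 5 ≈ -10.5678, -5 + sqrt(31) ≈ 0.5678

f''(x) = 2*(-x^3 - 15*x^2 + 18*x + 30)/(x^6 + 18*x^4 + 108*x^2 + 216)
Second-derivative test at each critical point:
  f''(-10.5678) = -0.0008 < 0 → local maximum
  f''(0.5678) = 0.2786 > 0 → local minimum

Critical points: x = -sqrt(31) - 5 ≈ -10.5678 (local maximum); x = -5 + sqrt(31) ≈ 0.5678 (local minimum)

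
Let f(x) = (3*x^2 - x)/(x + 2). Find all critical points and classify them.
f'(x) = (3*x^2 + 12*x - 2)/(x^2 + 4*x + 4)

Solve f'(x) = 0:
  f'(x) = (3*x^2 + 12*x - 2)/(x + 2)^2; the denominator is positive wherever f is defined, so f'(x) = 0 ⇔ 3*x^2 + 12*x - 2 = 0.
  3*x^2 + 12*x - 2 = 0 has no rational roots; quadratic formula: x = (-12 ± √168)/6.
  ⇒ x = -sqrt(42)/3 - 2 ≈ -4.1602, -2 + sqrt(42)/3 ≈ 0.1602

f''(x) = 28/(x^3 + 6*x^2 + 12*x + 8)
Second-derivative test at each critical point:
  f''(-4.1602) = -2.7775 < 0 → local maximum
  f''(0.1602) = 2.7775 > 0 → local minimum

Critical points: x = -sqrt(42)/3 - 2 ≈ -4.1602 (local maximum); x = -2 + sqrt(42)/3 ≈ 0.1602 (local minimum)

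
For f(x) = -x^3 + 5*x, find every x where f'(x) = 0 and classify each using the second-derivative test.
f'(x) = 5 - 3*x^2

Solve f'(x) = 0:
  3*x^2 - 5 = 0 has no rational roots; quadratic formula: x = (0 ± √60)/6.
  ⇒ x = -sqrt(15)/3 ≈ -1.2910, sqrt(15)/3 ≈ 1.2910

f''(x) = -6*x
Second-derivative test at each critical point:
  f''(-1.2910) = 7.7460 > 0 → local minimum
  f''(1.2910) = -7.7460 < 0 → local maximum

Critical points: x = -sqrt(15)/3 ≈ -1.2910 (local minimum); x = sqrt(15)/3 ≈ 1.2910 (local maximum)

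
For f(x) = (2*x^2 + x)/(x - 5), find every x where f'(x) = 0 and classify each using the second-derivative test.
f'(x) = (2*x^2 - 20*x - 5)/(x^2 - 10*x + 25)

Solve f'(x) = 0:
  f'(x) = (2*x^2 - 20*x - 5)/(x - 5)^2; the denominator is positive wherever f is defined, so f'(x) = 0 ⇔ 2*x^2 - 20*x - 5 = 0.
  2*x^2 - 20*x - 5 = 0 has no rational roots; quadratic formula: x = (20 ± √440)/4.
  ⇒ x = 5 - sqrt(110)/2 ≈ -0.2440, 5 + sqrt(110)/2 ≈ 10.2440

f''(x) = 110/(x^3 - 15*x^2 + 75*x - 125)
Second-derivative test at each critical point:
  f''(-0.2440) = -0.7628 < 0 → local maximum
  f''(10.2440) = 0.7628 > 0 → local minimum

Critical points: x = 5 - sqrt(110)/2 ≈ -0.2440 (local maximum); x = 5 + sqrt(110)/2 ≈ 10.2440 (local minimum)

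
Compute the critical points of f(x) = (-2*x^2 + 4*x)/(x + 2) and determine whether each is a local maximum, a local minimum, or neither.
f'(x) = 2*(-x^2 - 4*x + 4)/(x^2 + 4*x + 4)

Solve f'(x) = 0:
  f'(x) = -2*(x^2 + 4*x - 4)/(x + 2)^2; the denominator is positive wherever f is defined, so f'(x) = 0 ⇔ -2*x^2 - 8*x + 8 = 0.
  Factor: -2*x^2 - 8*x + 8 = -2*(x^2 + 4*x - 4); x^2 + 4*x - 4 = 0 has no rational roots; quadratic formula: x = (-4 ± √32)/2.
  ⇒ x = -2*sqrt(2) - 2 ≈ -4.8284, -2 + 2*sqrt(2) ≈ 0.8284

f''(x) = -32/(x^3 + 6*x^2 + 12*x + 8)
Second-derivative test at each critical point:
  f''(-4.8284) = 1.4142 > 0 → local minimum
  f''(0.8284) = -1.4142 < 0 → local maximum

Critical points: x = -2*sqrt(2) - 2 ≈ -4.8284 (local minimum); x = -2 + 2*sqrt(2) ≈ 0.8284 (local maximum)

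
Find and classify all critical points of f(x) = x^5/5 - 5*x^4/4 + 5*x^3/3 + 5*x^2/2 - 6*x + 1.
f'(x) = x^4 - 5*x^3 + 5*x^2 + 5*x - 6

Solve f'(x) = 0:
  Factor: x^4 - 5*x^3 + 5*x^2 + 5*x - 6 = (x - 3)*(x - 2)*(x - 1)*(x + 1) = 0.
  ⇒ x = -1, 1, 2, 3

f''(x) = 4*x^3 - 15*x^2 + 10*x + 5
Second-derivative test at each critical point:
  f''(-1) = -24 < 0 → local maximum
  f''(1) = 4 > 0 → local minimum
  f''(2) = -3 < 0 → local maximum
  f''(3) = 8 > 0 → local minimum

Critical points: x = -1 (local maximum); x = 1 (local minimum); x = 2 (local maximum); x = 3 (local minimum)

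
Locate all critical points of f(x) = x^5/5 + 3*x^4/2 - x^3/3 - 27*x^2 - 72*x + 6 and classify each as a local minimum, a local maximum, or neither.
f'(x) = x^4 + 6*x^3 - x^2 - 54*x - 72

Solve f'(x) = 0:
  Factor: x^4 + 6*x^3 - x^2 - 54*x - 72 = (x - 3)*(x + 2)*(x + 3)*(x + 4) = 0.
  ⇒ x = -4, -3, -2, 3

f''(x) = 4*x^3 + 18*x^2 - 2*x - 54
Second-derivative test at each critical point:
  f''(-4) = -14 < 0 → local maximum
  f''(-3) = 6 > 0 → local minimum
  f''(-2) = -10 < 0 → local maximum
  f''(3) = 210 > 0 → local minimum

Critical points: x = -4 (local maximum); x = -3 (local minimum); x = -2 (local maximum); x = 3 (local minimum)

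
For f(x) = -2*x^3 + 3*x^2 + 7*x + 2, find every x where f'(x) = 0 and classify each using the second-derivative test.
f'(x) = -6*x^2 + 6*x + 7

Solve f'(x) = 0:
  6*x^2 - 6*x - 7 = 0 has no rational roots; quadratic formula: x = (6 ± √204)/12.
  ⇒ x = 1/2 - sqrt(51)/6 ≈ -0.6902, 1/2 + sqrt(51)/6 ≈ 1.6902

f''(x) = 6 - 12*x
Second-derivative test at each critical point:
  f''(-0.6902) = 14.2829 > 0 → local minimum
  f''(1.6902) = -14.2829 < 0 → local maximum

Critical points: x = 1/2 - sqrt(51)/6 ≈ -0.6902 (local minimum); x = 1/2 + sqrt(51)/6 ≈ 1.6902 (local maximum)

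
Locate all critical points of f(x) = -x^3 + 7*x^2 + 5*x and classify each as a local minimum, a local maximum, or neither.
f'(x) = -3*x^2 + 14*x + 5

Solve f'(x) = 0:
  Factor: -3*x^2 + 14*x + 5 = -(x - 5)*(3*x + 1) = 0.
  ⇒ x = -1/3, 5

f''(x) = 14 - 6*x
Second-derivative test at each critical point:
  f''(-1/3) = 16 > 0 → local minimum
  f''(5) = -16 < 0 → local maximum

Critical points: x = -1/3 (local minimum); x = 5 (local maximum)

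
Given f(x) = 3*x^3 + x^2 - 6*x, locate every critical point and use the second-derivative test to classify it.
f'(x) = 9*x^2 + 2*x - 6

Solve f'(x) = 0:
  9*x^2 + 2*x - 6 = 0 has no rational roots; quadratic formula: x = (-2 ± √220)/18.
  ⇒ x = -sqrt(55)/9 - 1/9 ≈ -0.9351, -1/9 + sqrt(55)/9 ≈ 0.7129

f''(x) = 18*x + 2
Second-derivative test at each critical point:
  f''(-0.9351) = -14.8324 < 0 → local maximum
  f''(0.7129) = 14.8324 > 0 → local minimum

Critical points: x = -sqrt(55)/9 - 1/9 ≈ -0.9351 (local maximum); x = -1/9 + sqrt(55)/9 ≈ 0.7129 (local minimum)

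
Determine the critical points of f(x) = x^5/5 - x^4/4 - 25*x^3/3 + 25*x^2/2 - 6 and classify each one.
f'(x) = x*(x^3 - x^2 - 25*x + 25)

Solve f'(x) = 0:
  Factor: x^4 - x^3 - 25*x^2 + 25*x = x*(x - 5)*(x - 1)*(x + 5) = 0.
  ⇒ x = -5, 0, 1, 5

f''(x) = 4*x^3 - 3*x^2 - 50*x + 25
Second-derivative test at each critical point:
  f''(-5) = -300 < 0 → local maximum
  f''(0) = 25 > 0 → local minimum
  f''(1) = -24 < 0 → local maximum
  f''(5) = 200 > 0 → local minimum

Critical points: x = -5 (local maximum); x = 0 (local minimum); x = 1 (local maximum); x = 5 (local minimum)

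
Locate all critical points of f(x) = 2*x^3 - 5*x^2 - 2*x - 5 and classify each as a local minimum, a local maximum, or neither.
f'(x) = 6*x^2 - 10*x - 2

Solve f'(x) = 0:
  Factor: 6*x^2 - 10*x - 2 = 2*(3*x^2 - 5*x - 1); 3*x^2 - 5*x - 1 = 0 has no rational roots; quadratic formula: x = (5 ± √37)/6.
  ⇒ x = 5/6 - sqrt(37)/6 ≈ -0.1805, 5/6 + sqrt(37)/6 ≈ 1.8471

f''(x) = 12*x - 10
Second-derivative test at each critical point:
  f''(-0.1805) = -12.1655 < 0 → local maximum
  f''(1.8471) = 12.1655 > 0 → local minimum

Critical points: x = 5/6 - sqrt(37)/6 ≈ -0.1805 (local maximum); x = 5/6 + sqrt(37)/6 ≈ 1.8471 (local minimum)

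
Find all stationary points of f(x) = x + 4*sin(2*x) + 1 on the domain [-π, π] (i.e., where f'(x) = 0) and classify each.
f'(x) = 8*cos(2*x) + 1

Solve f'(x) = 0 on [-π, π]:
  f'(x) = 0 ⇔ cos(2*x) = -1/8, i.e. 2*x = ±arccos(-1/8) + 2nπ; keep the solutions lying in [-π, π].
  ⇒ x = -pi + acos(-1/8)/2 ≈ -2.2935, -acos(-1/8)/2 ≈ -0.8481, acos(-1/8)/2 ≈ 0.8481, pi - acos(-1/8)/2 ≈ 2.2935

f''(x) = -16*sin(2*x)
Second-derivative test at each critical point:
  f''(-2.2935) = -15.8745 < 0 → local maximum
  f''(-0.8481) = 15.8745 > 0 → local minimum
  f''(0.8481) = -15.8745 < 0 → local maximum
  f''(2.2935) = 15.8745 > 0 → local minimum

Critical points: x = -pi + acos(-1/8)/2 ≈ -2.2935 (local maximum); x = -acos(-1/8)/2 ≈ -0.8481 (local minimum); x = acos(-1/8)/2 ≈ 0.8481 (local maximum); x = pi - acos(-1/8)/2 ≈ 2.2935 (local minimum)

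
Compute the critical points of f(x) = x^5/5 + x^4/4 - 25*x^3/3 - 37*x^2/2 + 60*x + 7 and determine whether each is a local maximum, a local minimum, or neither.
f'(x) = x^4 + x^3 - 25*x^2 - 37*x + 60

Solve f'(x) = 0:
  Factor: x^4 + x^3 - 25*x^2 - 37*x + 60 = (x - 5)*(x - 1)*(x + 3)*(x + 4) = 0.
  ⇒ x = -4, -3, 1, 5

f''(x) = 4*x^3 + 3*x^2 - 50*x - 37
Second-derivative test at each critical point:
  f''(-4) = -45 < 0 → local maximum
  f''(-3) = 32 > 0 → local minimum
  f''(1) = -80 < 0 → local maximum
  f''(5) = 288 > 0 → local minimum

Critical points: x = -4 (local maximum); x = -3 (local minimum); x = 1 (local maximum); x = 5 (local minimum)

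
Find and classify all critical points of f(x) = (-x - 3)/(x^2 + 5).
f'(x) = (-x^2 + 2*x*(x + 3) - 5)/(x^2 + 5)^2

Solve f'(x) = 0:
  f'(x) = (x^2 + 6*x - 5)/(x^2 + 5)^2; the denominator is positive wherever f is defined, so f'(x) = 0 ⇔ x^2 + 6*x - 5 = 0.
  x^2 + 6*x - 5 = 0 has no rational roots; quadratic formula: x = (-6 ± √56)/2.
  ⇒ x = -sqrt(14) - 3 ≈ -6.7417, -3 + sqrt(14) ≈ 0.7417

f''(x) = 2*(-4*x^2*(x + 3) + 3*(x + 1)*(x^2 + 5))/(x^2 + 5)^3
Second-derivative test at each critical point:
  f''(-6.7417) = -0.0029 < 0 → local maximum
  f''(0.7417) = 0.2429 > 0 → local minimum

Critical points: x = -sqrt(14) - 3 ≈ -6.7417 (local maximum); x = -3 + sqrt(14) ≈ 0.7417 (local minimum)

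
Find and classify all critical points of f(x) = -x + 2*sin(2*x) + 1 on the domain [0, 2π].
f'(x) = 4*cos(2*x) - 1

Solve f'(x) = 0 on [0, 2π]:
  f'(x) = 0 ⇔ cos(2*x) = 1/4, i.e. 2*x = ±arccos(1/4) + 2nπ; keep the solutions lying in [0, 2π].
  ⇒ x = acos(1/4)/2 ≈ 0.6591, pi - acos(1/4)/2 ≈ 2.4825, acos(1/4)/2 + pi ≈ 3.8007, -acos(1/4)/2 + 2*pi ≈ 5.6241

f''(x) = -8*sin(2*x)
Second-derivative test at each critical point:
  f''(0.6591) = -7.7460 < 0 → local maximum
  f''(2.4825) = 7.7460 > 0 → local minimum
  f''(3.8007) = -7.7460 < 0 → local maximum
  f''(5.6241) = 7.7460 > 0 → local minimum

Critical points: x = acos(1/4)/2 ≈ 0.6591 (local maximum); x = pi - acos(1/4)/2 ≈ 2.4825 (local minimum); x = acos(1/4)/2 + pi ≈ 3.8007 (local maximum); x = -acos(1/4)/2 + 2*pi ≈ 5.6241 (local minimum)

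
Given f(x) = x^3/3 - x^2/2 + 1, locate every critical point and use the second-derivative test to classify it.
f'(x) = x*(x - 1)

Solve f'(x) = 0:
  Factor: x^2 - x = x*(x - 1) = 0.
  ⇒ x = 0, 1

f''(x) = 2*x - 1
Second-derivative test at each critical point:
  f''(0) = -1 < 0 → local maximum
  f''(1) = 1 > 0 → local minimum

Critical points: x = 0 (local maximum); x = 1 (local minimum)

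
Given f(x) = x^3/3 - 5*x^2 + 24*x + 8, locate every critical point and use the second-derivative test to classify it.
f'(x) = x^2 - 10*x + 24

Solve f'(x) = 0:
  Factor: x^2 - 10*x + 24 = (x - 6)*(x - 4) = 0.
  ⇒ x = 4, 6

f''(x) = 2*x - 10
Second-derivative test at each critical point:
  f''(4) = -2 < 0 → local maximum
  f''(6) = 2 > 0 → local minimum

Critical points: x = 4 (local maximum); x = 6 (local minimum)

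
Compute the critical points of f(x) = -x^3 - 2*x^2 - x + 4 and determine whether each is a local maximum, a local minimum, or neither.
f'(x) = -3*x^2 - 4*x - 1

Solve f'(x) = 0:
  Factor: -3*x^2 - 4*x - 1 = -(x + 1)*(3*x + 1) = 0.
  ⇒ x = -1, -1/3

f''(x) = -6*x - 4
Second-derivative test at each critical point:
  f''(-1) = 2 > 0 → local minimum
  f''(-1/3) = -2 < 0 → local maximum

Critical points: x = -1 (local minimum); x = -1/3 (local maximum)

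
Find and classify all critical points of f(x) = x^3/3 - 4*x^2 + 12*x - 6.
f'(x) = x^2 - 8*x + 12

Solve f'(x) = 0:
  Factor: x^2 - 8*x + 12 = (x - 6)*(x - 2) = 0.
  ⇒ x = 2, 6

f''(x) = 2*x - 8
Second-derivative test at each critical point:
  f''(2) = -4 < 0 → local maximum
  f''(6) = 4 > 0 → local minimum

Critical points: x = 2 (local maximum); x = 6 (local minimum)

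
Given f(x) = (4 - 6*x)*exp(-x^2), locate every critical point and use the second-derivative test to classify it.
f'(x) = 2*(2*x*(3*x - 2) - 3)*exp(-x^2)

Solve f'(x) = 0:
  f'(x) = (12*x^2 - 8*x - 6)·exp(-x^2) and exp(-x^2) > 0 for every x, so f'(x) = 0 ⇔ 12*x^2 - 8*x - 6 = 0.
  Factor: 12*x^2 - 8*x - 6 = 2*(6*x^2 - 4*x - 3); 6*x^2 - 4*x - 3 = 0 has no rational roots; quadratic formula: x = (4 ± √88)/12.
  ⇒ x = 1/3 - sqrt(22)/6 ≈ -0.4484, 1/3 + sqrt(22)/6 ≈ 1.1151

f''(x) = 4*(2*x^2*(2 - 3*x) + 9*x - 2)*exp(-x^2)
Second-derivative test at each critical point:
  f''(-0.4484) = -15.3444 < 0 → local maximum
  f''(1.1151) = 5.4110 > 0 → local minimum

Critical points: x = 1/3 - sqrt(22)/6 ≈ -0.4484 (local maximum); x = 1/3 + sqrt(22)/6 ≈ 1.1151 (local minimum)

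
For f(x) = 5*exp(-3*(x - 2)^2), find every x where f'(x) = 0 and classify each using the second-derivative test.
f'(x) = 30*(2 - x)*exp(-3*(x - 2)^2)

Solve f'(x) = 0:
  f'(x) = (60 - 30*x)·exp(-3*(x - 2)^2) and exp(-3*(x - 2)^2) > 0 for every x, so f'(x) = 0 ⇔ 60 - 30*x = 0.
  Factor: 60 - 30*x = -30*(x - 2) = 0.
  ⇒ x = 2

f''(x) = 30*(6*(x - 2)^2 - 1)*exp(-3*(x - 2)^2)
Second-derivative test at each critical point:
  f''(2) = -30 < 0 → local maximum

Critical points: x = 2 (local maximum)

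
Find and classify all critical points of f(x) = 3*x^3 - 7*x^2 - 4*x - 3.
f'(x) = 9*x^2 - 14*x - 4

Solve f'(x) = 0:
  9*x^2 - 14*x - 4 = 0 has no rational roots; quadratic formula: x = (14 ± √340)/18.
  ⇒ x = 7/9 - sqrt(85)/9 ≈ -0.2466, 7/9 + sqrt(85)/9 ≈ 1.8022

f''(x) = 18*x - 14
Second-derivative test at each critical point:
  f''(-0.2466) = -18.4391 < 0 → local maximum
  f''(1.8022) = 18.4391 > 0 → local minimum

Critical points: x = 7/9 - sqrt(85)/9 ≈ -0.2466 (local maximum); x = 7/9 + sqrt(85)/9 ≈ 1.8022 (local minimum)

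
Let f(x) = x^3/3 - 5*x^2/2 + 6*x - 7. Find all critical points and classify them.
f'(x) = x^2 - 5*x + 6

Solve f'(x) = 0:
  Factor: x^2 - 5*x + 6 = (x - 3)*(x - 2) = 0.
  ⇒ x = 2, 3

f''(x) = 2*x - 5
Second-derivative test at each critical point:
  f''(2) = -1 < 0 → local maximum
  f''(3) = 1 > 0 → local minimum

Critical points: x = 2 (local maximum); x = 3 (local minimum)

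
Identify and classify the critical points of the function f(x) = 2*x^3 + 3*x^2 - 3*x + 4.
f'(x) = 6*x^2 + 6*x - 3

Solve f'(x) = 0:
  Factor: 6*x^2 + 6*x - 3 = 3*(2*x^2 + 2*x - 1); 2*x^2 + 2*x - 1 = 0 has no rational roots; quadratic formula: x = (-2 ± √12)/4.
  ⇒ x = -sqrt(3)/2 - 1/2 ≈ -1.3660, -1/2 + sqrt(3)/2 ≈ 0.3660

f''(x) = 12*x + 6
Second-derivative test at each critical point:
  f''(-1.3660) = -10.3923 < 0 → local maximum
  f''(0.3660) = 10.3923 > 0 → local minimum

Critical points: x = -sqrt(3)/2 - 1/2 ≈ -1.3660 (local maximum); x = -1/2 + sqrt(3)/2 ≈ 0.3660 (local minimum)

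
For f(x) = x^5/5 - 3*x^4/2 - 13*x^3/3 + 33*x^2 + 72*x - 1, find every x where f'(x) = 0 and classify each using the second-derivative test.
f'(x) = x^4 - 6*x^3 - 13*x^2 + 66*x + 72

Solve f'(x) = 0:
  Factor: x^4 - 6*x^3 - 13*x^2 + 66*x + 72 = (x - 6)*(x - 4)*(x + 1)*(x + 3) = 0.
  ⇒ x = -3, -1, 4, 6

f''(x) = 4*x^3 - 18*x^2 - 26*x + 66
Second-derivative test at each critical point:
  f''(-3) = -126 < 0 → local maximum
  f''(-1) = 70 > 0 → local minimum
  f''(4) = -70 < 0 → local maximum
  f''(6) = 126 > 0 → local minimum

Critical points: x = -3 (local maximum); x = -1 (local minimum); x = 4 (local maximum); x = 6 (local minimum)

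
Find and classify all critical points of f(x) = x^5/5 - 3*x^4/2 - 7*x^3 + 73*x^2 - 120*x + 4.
f'(x) = x^4 - 6*x^3 - 21*x^2 + 146*x - 120

Solve f'(x) = 0:
  Factor: x^4 - 6*x^3 - 21*x^2 + 146*x - 120 = (x - 6)*(x - 4)*(x - 1)*(x + 5) = 0.
  ⇒ x = -5, 1, 4, 6

f''(x) = 4*x^3 - 18*x^2 - 42*x + 146
Second-derivative test at each critical point:
  f''(-5) = -594 < 0 → local maximum
  f''(1) = 90 > 0 → local minimum
  f''(4) = -54 < 0 → local maximum
  f''(6) = 110 > 0 → local minimum

Critical points: x = -5 (local maximum); x = 1 (local minimum); x = 4 (local maximum); x = 6 (local minimum)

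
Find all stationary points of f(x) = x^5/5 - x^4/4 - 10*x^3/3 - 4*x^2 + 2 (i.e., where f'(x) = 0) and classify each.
f'(x) = x*(x^3 - x^2 - 10*x - 8)

Solve f'(x) = 0:
  Factor: x^4 - x^3 - 10*x^2 - 8*x = x*(x - 4)*(x + 1)*(x + 2) = 0.
  ⇒ x = -2, -1, 0, 4

f''(x) = 4*x^3 - 3*x^2 - 20*x - 8
Second-derivative test at each critical point:
  f''(-2) = -12 < 0 → local maximum
  f''(-1) = 5 > 0 → local minimum
  f''(0) = -8 < 0 → local maximum
  f''(4) = 120 > 0 → local minimum

Critical points: x = -2 (local maximum); x = -1 (local minimum); x = 0 (local maximum); x = 4 (local minimum)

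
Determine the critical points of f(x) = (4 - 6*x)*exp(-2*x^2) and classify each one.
f'(x) = 2*(4*x*(3*x - 2) - 3)*exp(-2*x^2)

Solve f'(x) = 0:
  f'(x) = (24*x^2 - 16*x - 6)·exp(-2*x^2) and exp(-2*x^2) > 0 for every x, so f'(x) = 0 ⇔ 24*x^2 - 16*x - 6 = 0.
  Factor: 24*x^2 - 16*x - 6 = 2*(12*x^2 - 8*x - 3); 12*x^2 - 8*x - 3 = 0 has no rational roots; quadratic formula: x = (8 ± √208)/24.
  ⇒ x = 1/3 - sqrt(13)/6 ≈ -0.2676, 1/3 + sqrt(13)/6 ≈ 0.9343

f''(x) = 8*(4*x^2*(2 - 3*x) + 9*x - 2)*exp(-2*x^2)
Second-derivative test at each critical point:
  f''(-0.2676) = -24.9957 < 0 → local maximum
  f''(0.9343) = 5.0341 > 0 → local minimum

Critical points: x = 1/3 - sqrt(13)/6 ≈ -0.2676 (local maximum); x = 1/3 + sqrt(13)/6 ≈ 0.9343 (local minimum)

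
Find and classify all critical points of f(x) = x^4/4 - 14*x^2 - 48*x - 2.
f'(x) = x^3 - 28*x - 48

Solve f'(x) = 0:
  Factor: x^3 - 28*x - 48 = (x - 6)*(x + 2)*(x + 4) = 0.
  ⇒ x = -4, -2, 6

f''(x) = 3*x^2 - 28
Second-derivative test at each critical point:
  f''(-4) = 20 > 0 → local minimum
  f''(-2) = -16 < 0 → local maximum
  f''(6) = 80 > 0 → local minimum

Critical points: x = -4 (local minimum); x = -2 (local maximum); x = 6 (local minimum)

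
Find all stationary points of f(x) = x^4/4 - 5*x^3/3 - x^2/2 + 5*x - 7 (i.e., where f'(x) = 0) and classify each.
f'(x) = x^3 - 5*x^2 - x + 5

Solve f'(x) = 0:
  Factor: x^3 - 5*x^2 - x + 5 = (x - 5)*(x - 1)*(x + 1) = 0.
  ⇒ x = -1, 1, 5

f''(x) = 3*x^2 - 10*x - 1
Second-derivative test at each critical point:
  f''(-1) = 12 > 0 → local minimum
  f''(1) = -8 < 0 → local maximum
  f''(5) = 24 > 0 → local minimum

Critical points: x = -1 (local minimum); x = 1 (local maximum); x = 5 (local minimum)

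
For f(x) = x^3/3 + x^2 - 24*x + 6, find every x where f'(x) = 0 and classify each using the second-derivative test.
f'(x) = x^2 + 2*x - 24

Solve f'(x) = 0:
  Factor: x^2 + 2*x - 24 = (x - 4)*(x + 6) = 0.
  ⇒ x = -6, 4

f''(x) = 2*x + 2
Second-derivative test at each critical point:
  f''(-6) = -10 < 0 → local maximum
  f''(4) = 10 > 0 → local minimum

Critical points: x = -6 (local maximum); x = 4 (local minimum)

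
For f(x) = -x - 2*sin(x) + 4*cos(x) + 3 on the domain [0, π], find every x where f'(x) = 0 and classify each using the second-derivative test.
f'(x) = -4*sin(x) - 2*cos(x) - 1

Solve f'(x) = 0 on [0, π]:
  f'(x) = 0 ⇔ -4*sin(x) - 2*cos(x) = 1. Write the left side as R·cos(x + φ) with R = √((-2)² + 4²) = 2*sqrt(5), cos φ = -sqrt(5)/5, sin φ = 2*sqrt(5)/5; then cos(x + φ) = sqrt(5)/10. Solve for x and keep the solutions lying in [0, π].
  ⇒ x = atan((-2 + sqrt(19))/(-2*sqrt(19) - 1)) + pi ≈ 2.9035

f''(x) = 2*sin(x) - 4*cos(x)
Second-derivative test at each critical point:
  f''(2.9035) = 4.3589 > 0 → local minimum

Critical points: x = atan((-2 + sqrt(19))/(-2*sqrt(19) - 1)) + pi ≈ 2.9035 (local minimum)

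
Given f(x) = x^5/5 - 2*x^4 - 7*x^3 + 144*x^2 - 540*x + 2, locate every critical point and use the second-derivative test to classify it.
f'(x) = x^4 - 8*x^3 - 21*x^2 + 288*x - 540

Solve f'(x) = 0:
  Factor: x^4 - 8*x^3 - 21*x^2 + 288*x - 540 = (x - 6)*(x - 5)*(x - 3)*(x + 6) = 0.
  ⇒ x = -6, 3, 5, 6

f''(x) = 4*x^3 - 24*x^2 - 42*x + 288
Second-derivative test at each critical point:
  f''(-6) = -1188 < 0 → local maximum
  f''(3) = 54 > 0 → local minimum
  f''(5) = -22 < 0 → local maximum
  f''(6) = 36 > 0 → local minimum

Critical points: x = -6 (local maximum); x = 3 (local minimum); x = 5 (local maximum); x = 6 (local minimum)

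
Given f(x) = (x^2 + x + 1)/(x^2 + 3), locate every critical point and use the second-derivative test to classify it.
f'(x) = (-x^2 + 4*x + 3)/(x^4 + 6*x^2 + 9)

Solve f'(x) = 0:
  f'(x) = -(x^2 - 4*x - 3)/(x^2 + 3)^2; the denominator is positive wherever f is defined, so f'(x) = 0 ⇔ -x^2 + 4*x + 3 = 0.
  x^2 - 4*x - 3 = 0 has no rational roots; quadratic formula: x = (4 ± √28)/2.
  ⇒ x = 2 - sqrt(7) ≈ -0.6458, 2 + sqrt(7) ≈ 4.6458

f''(x) = 2*(x^3 - 6*x^2 - 9*x + 6)/(x^6 + 9*x^4 + 27*x^2 + 27)
Second-derivative test at each critical point:
  f''(-0.6458) = 0.4532 > 0 → local minimum
  f''(4.6458) = -0.0088 < 0 → local maximum

Critical points: x = 2 - sqrt(7) ≈ -0.6458 (local minimum); x = 2 + sqrt(7) ≈ 4.6458 (local maximum)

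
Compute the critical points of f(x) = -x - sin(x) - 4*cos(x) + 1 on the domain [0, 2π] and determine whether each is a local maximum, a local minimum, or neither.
f'(x) = 4*sin(x) - cos(x) - 1

Solve f'(x) = 0 on [0, 2π]:
  f'(x) = 0 ⇔ 4*sin(x) - cos(x) = 1. Write the left side as R·cos(x + φ) with R = √((-1)² + (-4)²) = sqrt(17), cos φ = -sqrt(17)/17, sin φ = -4*sqrt(17)/17; then cos(x + φ) = sqrt(17)/17. Solve for x and keep the solutions lying in [0, 2π].
  ⇒ x = atan(8/15) ≈ 0.4900, pi ≈ 3.1416

f''(x) = sin(x) + 4*cos(x)
Second-derivative test at each critical point:
  f''(0.4900) = 4 > 0 → local minimum
  f''(3.1416) = -4 < 0 → local maximum

Critical points: x = atan(8/15) ≈ 0.4900 (local minimum); x = pi ≈ 3.1416 (local maximum)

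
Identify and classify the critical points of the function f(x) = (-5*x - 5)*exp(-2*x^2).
f'(x) = 5*(4*x*(x + 1) - 1)*exp(-2*x^2)

Solve f'(x) = 0:
  f'(x) = (20*x^2 + 20*x - 5)·exp(-2*x^2) and exp(-2*x^2) > 0 for every x, so f'(x) = 0 ⇔ 20*x^2 + 20*x - 5 = 0.
  Factor: 20*x^2 + 20*x - 5 = 5*(4*x^2 + 4*x - 1); 4*x^2 + 4*x - 1 = 0 has no rational roots; quadratic formula: x = (-4 ± √32)/8.
  ⇒ x = -sqrt(2)/2 - 1/2 ≈ -1.2071, -1/2 + sqrt(2)/2 ≈ 0.2071

f''(x) = 20*(-4*x^2*(x + 1) + 3*x + 1)*exp(-2*x^2)
Second-derivative test at each critical point:
  f''(-1.2071) = -1.5343 < 0 → local maximum
  f''(0.2071) = 25.9590 > 0 → local minimum

Critical points: x = -sqrt(2)/2 - 1/2 ≈ -1.2071 (local maximum); x = -1/2 + sqrt(2)/2 ≈ 0.2071 (local minimum)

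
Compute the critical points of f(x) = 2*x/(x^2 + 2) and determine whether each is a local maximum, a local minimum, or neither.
f'(x) = 2*(2 - x^2)/(x^4 + 4*x^2 + 4)

Solve f'(x) = 0:
  f'(x) = -2*(x^2 - 2)/(x^2 + 2)^2; the denominator is positive wherever f is defined, so f'(x) = 0 ⇔ 4 - 2*x^2 = 0.
  Factor: 4 - 2*x^2 = -2*(x^2 - 2); x^2 - 2 = 0 has no rational roots; quadratic formula: x = (0 ± √8)/2.
  ⇒ x = -sqrt(2) ≈ -1.4142, sqrt(2) ≈ 1.4142

f''(x) = 4*x*(x^2 - 6)/(x^2 + 2)^3
Second-derivative test at each critical point:
  f''(-1.4142) = 0.3536 > 0 → local minimum
  f''(1.4142) = -0.3536 < 0 → local maximum

Critical points: x = -sqrt(2) ≈ -1.4142 (local minimum); x = sqrt(2) ≈ 1.4142 (local maximum)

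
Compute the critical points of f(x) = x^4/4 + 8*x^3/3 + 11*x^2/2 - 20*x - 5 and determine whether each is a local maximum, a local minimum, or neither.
f'(x) = x^3 + 8*x^2 + 11*x - 20

Solve f'(x) = 0:
  Factor: x^3 + 8*x^2 + 11*x - 20 = (x - 1)*(x + 4)*(x + 5) = 0.
  ⇒ x = -5, -4, 1

f''(x) = 3*x^2 + 16*x + 11
Second-derivative test at each critical point:
  f''(-5) = 6 > 0 → local minimum
  f''(-4) = -5 < 0 → local maximum
  f''(1) = 30 > 0 → local minimum

Critical points: x = -5 (local minimum); x = -4 (local maximum); x = 1 (local minimum)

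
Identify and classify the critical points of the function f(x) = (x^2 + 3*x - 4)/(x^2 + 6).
f'(x) = (-3*x^2 + 20*x + 18)/(x^4 + 12*x^2 + 36)

Solve f'(x) = 0:
  f'(x) = -(3*x^2 - 20*x - 18)/(x^2 + 6)^2; the denominator is positive wherever f is defined, so f'(x) = 0 ⇔ -3*x^2 + 20*x + 18 = 0.
  3*x^2 - 20*x - 18 = 0 has no rational roots; quadratic formula: x = (20 ± √616)/6.
  ⇒ x = 10/3 - sqrt(154)/3 ≈ -0.8032, 10/3 + sqrt(154)/3 ≈ 7.4699

f''(x) = 6*(x^3 - 10*x^2 - 18*x + 20)/(x^6 + 18*x^4 + 108*x^2 + 216)
Second-derivative test at each critical point:
  f''(-0.8032) = 0.5621 > 0 → local minimum
  f''(7.4699) = -0.0065 < 0 → local maximum

Critical points: x = 10/3 - sqrt(154)/3 ≈ -0.8032 (local minimum); x = 10/3 + sqrt(154)/3 ≈ 7.4699 (local maximum)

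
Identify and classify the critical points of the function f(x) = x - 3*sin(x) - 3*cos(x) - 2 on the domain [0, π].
f'(x) = -3*sqrt(2)*cos(x + pi/4) + 1

Solve f'(x) = 0 on [0, π]:
  f'(x) = 0 ⇔ 3*sin(x) - 3*cos(x) = -1. Write the left side as R·cos(x + φ) with R = √((-3)² + (-3)²) = 3*sqrt(2), cos φ = -sqrt(2)/2, sin φ = -sqrt(2)/2; then cos(x + φ) = -sqrt(2)/6. Solve for x and keep the solutions lying in [0, π].
  ⇒ x = atan((-1 + sqrt(17))/(1 + sqrt(17))) ≈ 0.5475

f''(x) = 3*sqrt(2)*sin(x + pi/4)
Second-derivative test at each critical point:
  f''(0.5475) = 4.1231 > 0 → local minimum

Critical points: x = atan((-1 + sqrt(17))/(1 + sqrt(17))) ≈ 0.5475 (local minimum)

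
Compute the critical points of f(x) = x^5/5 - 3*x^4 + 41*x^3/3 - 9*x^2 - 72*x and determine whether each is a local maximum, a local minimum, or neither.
f'(x) = x^4 - 12*x^3 + 41*x^2 - 18*x - 72

Solve f'(x) = 0:
  Factor: x^4 - 12*x^3 + 41*x^2 - 18*x - 72 = (x - 6)*(x - 4)*(x - 3)*(x + 1) = 0.
  ⇒ x = -1, 3, 4, 6

f''(x) = 4*x^3 - 36*x^2 + 82*x - 18
Second-derivative test at each critical point:
  f''(-1) = -140 < 0 → local maximum
  f''(3) = 12 > 0 → local minimum
  f''(4) = -10 < 0 → local maximum
  f''(6) = 42 > 0 → local minimum

Critical points: x = -1 (local maximum); x = 3 (local minimum); x = 4 (local maximum); x = 6 (local minimum)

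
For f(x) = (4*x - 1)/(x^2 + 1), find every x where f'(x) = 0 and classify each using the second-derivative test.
f'(x) = 2*(-2*x^2 + x + 2)/(x^4 + 2*x^2 + 1)

Solve f'(x) = 0:
  f'(x) = -2*(2*x^2 - x - 2)/(x^2 + 1)^2; the denominator is positive wherever f is defined, so f'(x) = 0 ⇔ -4*x^2 + 2*x + 4 = 0.
  Factor: -4*x^2 + 2*x + 4 = -2*(2*x^2 - x - 2); 2*x^2 - x - 2 = 0 has no rational roots; quadratic formula: x = (1 ± √17)/4.
  ⇒ x = 1/4 - sqrt(17)/4 ≈ -0.7808, 1/4 + sqrt(17)/4 ≈ 1.2808

f''(x) = 2*(4*x^2*(4*x - 1) + (1 - 12*x)*(x^2 + 1))/(x^2 + 1)^3
Second-derivative test at each critical point:
  f''(-0.7808) = 3.1828 > 0 → local minimum
  f''(1.2808) = -1.1828 < 0 → local maximum

Critical points: x = 1/4 - sqrt(17)/4 ≈ -0.7808 (local minimum); x = 1/4 + sqrt(17)/4 ≈ 1.2808 (local maximum)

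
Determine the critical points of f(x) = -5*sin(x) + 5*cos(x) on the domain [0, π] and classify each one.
f'(x) = -5*sqrt(2)*sin(x + pi/4)

Solve f'(x) = 0 on [0, π]:
  f'(x) = 0 ⇔ -5*cos(x) = 5*sin(x) ⇔ tan(x) = -1, i.e. x = arctan(-1) + nπ; keep the solutions lying in [0, π].
  ⇒ x = 3*pi/4 ≈ 2.3562

f''(x) = -5*sqrt(2)*cos(x + pi/4)
Second-derivative test at each critical point:
  f''(2.3562) = 7.0711 > 0 → local minimum

Critical points: x = 3*pi/4 ≈ 2.3562 (local minimum)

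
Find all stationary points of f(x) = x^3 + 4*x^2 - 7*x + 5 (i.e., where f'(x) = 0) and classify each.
f'(x) = 3*x^2 + 8*x - 7

Solve f'(x) = 0:
  3*x^2 + 8*x - 7 = 0 has no rational roots; quadratic formula: x = (-8 ± √148)/6.
  ⇒ x = -sqrt(37)/3 - 4/3 ≈ -3.3609, -4/3 + sqrt(37)/3 ≈ 0.6943

f''(x) = 6*x + 8
Second-derivative test at each critical point:
  f''(-3.3609) = -12.1655 < 0 → local maximum
  f''(0.6943) = 12.1655 > 0 → local minimum

Critical points: x = -sqrt(37)/3 - 4/3 ≈ -3.3609 (local maximum); x = -4/3 + sqrt(37)/3 ≈ 0.6943 (local minimum)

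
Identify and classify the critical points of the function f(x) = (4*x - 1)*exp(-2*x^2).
f'(x) = 4*(-x*(4*x - 1) + 1)*exp(-2*x^2)

Solve f'(x) = 0:
  f'(x) = (-16*x^2 + 4*x + 4)·exp(-2*x^2) and exp(-2*x^2) > 0 for every x, so f'(x) = 0 ⇔ -16*x^2 + 4*x + 4 = 0.
  Factor: -16*x^2 + 4*x + 4 = -4*(4*x^2 - x - 1); 4*x^2 - x - 1 = 0 has no rational roots; quadratic formula: x = (1 ± √17)/8.
  ⇒ x = 1/8 - sqrt(17)/8 ≈ -0.3904, 1/8 + sqrt(17)/8 ≈ 0.6404

f''(x) = 4*(4*x^2*(4*x - 1) - 12*x + 1)*exp(-2*x^2)
Second-derivative test at each critical point:
  f''(-0.3904) = 12.1593 > 0 → local minimum
  f''(0.6404) = -7.2624 < 0 → local maximum

Critical points: x = 1/8 - sqrt(17)/8 ≈ -0.3904 (local minimum); x = 1/8 + sqrt(17)/8 ≈ 0.6404 (local maximum)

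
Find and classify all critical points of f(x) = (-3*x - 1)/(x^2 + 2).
f'(x) = (3*x^2 + 2*x - 6)/(x^4 + 4*x^2 + 4)

Solve f'(x) = 0:
  f'(x) = (3*x^2 + 2*x - 6)/(x^2 + 2)^2; the denominator is positive wherever f is defined, so f'(x) = 0 ⇔ 3*x^2 + 2*x - 6 = 0.
  3*x^2 + 2*x - 6 = 0 has no rational roots; quadratic formula: x = (-2 ± √76)/6.
  ⇒ x = -sqrt(19)/3 - 1/3 ≈ -1.7863, -1/3 + sqrt(19)/3 ≈ 1.1196

f''(x) = 2*(-4*x^2*(3*x + 1) + (9*x + 1)*(x^2 + 2))/(x^2 + 2)^3
Second-derivative test at each critical point:
  f''(-1.7863) = -0.3235 < 0 → local maximum
  f''(1.1196) = 0.8235 > 0 → local minimum

Critical points: x = -sqrt(19)/3 - 1/3 ≈ -1.7863 (local maximum); x = -1/3 + sqrt(19)/3 ≈ 1.1196 (local minimum)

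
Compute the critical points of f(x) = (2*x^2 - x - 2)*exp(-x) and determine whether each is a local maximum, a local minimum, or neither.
f'(x) = (-2*x^2 + 5*x + 1)*exp(-x)

Solve f'(x) = 0:
  f'(x) = (-2*x^2 + 5*x + 1)·exp(-x) and exp(-x) > 0 for every x, so f'(x) = 0 ⇔ -2*x^2 + 5*x + 1 = 0.
  2*x^2 - 5*x - 1 = 0 has no rational roots; quadratic formula: x = (5 ± √33)/4.
  ⇒ x = 5/4 - sqrt(33)/4 ≈ -0.1861, 5/4 + sqrt(33)/4 ≈ 2.6861

f''(x) = (2*x^2 - 9*x + 4)*exp(-x)
Second-derivative test at each critical point:
  f''(-0.1861) = 6.9199 > 0 → local minimum
  f''(2.6861) = -0.3915 < 0 → local maximum

Critical points: x = 5/4 - sqrt(33)/4 ≈ -0.1861 (local minimum); x = 5/4 + sqrt(33)/4 ≈ 2.6861 (local maximum)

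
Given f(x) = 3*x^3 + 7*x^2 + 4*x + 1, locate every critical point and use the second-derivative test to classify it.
f'(x) = 9*x^2 + 14*x + 4

Solve f'(x) = 0:
  9*x^2 + 14*x + 4 = 0 has no rational roots; quadratic formula: x = (-14 ± √52)/18.
  ⇒ x = -7/9 - sqrt(13)/9 ≈ -1.1784, -7/9 + sqrt(13)/9 ≈ -0.3772

f''(x) = 18*x + 14
Second-derivative test at each critical point:
  f''(-1.1784) = -7.2111 < 0 → local maximum
  f''(-0.3772) = 7.2111 > 0 → local minimum

Critical points: x = -7/9 - sqrt(13)/9 ≈ -1.1784 (local maximum); x = -7/9 + sqrt(13)/9 ≈ -0.3772 (local minimum)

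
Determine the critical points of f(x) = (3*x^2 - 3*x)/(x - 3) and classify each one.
f'(x) = 3*(x^2 - 6*x + 3)/(x^2 - 6*x + 9)

Solve f'(x) = 0:
  f'(x) = 3*(x^2 - 6*x + 3)/(x - 3)^2; the denominator is positive wherever f is defined, so f'(x) = 0 ⇔ 3*x^2 - 18*x + 9 = 0.
  Factor: 3*x^2 - 18*x + 9 = 3*(x^2 - 6*x + 3); x^2 - 6*x + 3 = 0 has no rational roots; quadratic formula: x = (6 ± √24)/2.
  ⇒ x = 3 - sqrt(6) ≈ 0.5505, sqrt(6) + 3 ≈ 5.4495

f''(x) = 36/(x^3 - 9*x^2 + 27*x - 27)
Second-derivative test at each critical point:
  f''(0.5505) = -2.4495 < 0 → local maximum
  f''(5.4495) = 2.4495 > 0 → local minimum

Critical points: x = 3 - sqrt(6) ≈ 0.5505 (local maximum); x = sqrt(6) + 3 ≈ 5.4495 (local minimum)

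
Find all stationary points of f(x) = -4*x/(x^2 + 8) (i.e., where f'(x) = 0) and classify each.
f'(x) = 4*(x^2 - 8)/(x^2 + 8)^2

Solve f'(x) = 0:
  f'(x) = 4*(x^2 - 8)/(x^2 + 8)^2; the denominator is positive wherever f is defined, so f'(x) = 0 ⇔ 4*x^2 - 32 = 0.
  Factor: 4*x^2 - 32 = 4*(x^2 - 8); x^2 - 8 = 0 has no rational roots; quadratic formula: x = (0 ± √32)/2.
  ⇒ x = -2*sqrt(2) ≈ -2.8284, 2*sqrt(2) ≈ 2.8284

f''(x) = 8*x*(24 - x^2)/(x^2 + 8)^3
Second-derivative test at each critical point:
  f''(-2.8284) = -0.0884 < 0 → local maximum
  f''(2.8284) = 0.0884 > 0 → local minimum

Critical points: x = -2*sqrt(2) ≈ -2.8284 (local maximum); x = 2*sqrt(2) ≈ 2.8284 (local minimum)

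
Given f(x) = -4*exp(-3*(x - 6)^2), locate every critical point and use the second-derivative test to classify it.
f'(x) = 24*(x - 6)*exp(-3*(x - 6)^2)

Solve f'(x) = 0:
  f'(x) = (24*x - 144)·exp(-3*(x - 6)^2) and exp(-3*(x - 6)^2) > 0 for every x, so f'(x) = 0 ⇔ 24*x - 144 = 0.
  Factor: 24*x - 144 = 24*(x - 6) = 0.
  ⇒ x = 6

f''(x) = 24*(1 - 6*(x - 6)^2)*exp(-3*(x - 6)^2)
Second-derivative test at each critical point:
  f''(6) = 24 > 0 → local minimum

Critical points: x = 6 (local minimum)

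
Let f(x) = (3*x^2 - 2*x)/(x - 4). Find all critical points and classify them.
f'(x) = (3*x^2 - 24*x + 8)/(x^2 - 8*x + 16)

Solve f'(x) = 0:
  f'(x) = (3*x^2 - 24*x + 8)/(x - 4)^2; the denominator is positive wherever f is defined, so f'(x) = 0 ⇔ 3*x^2 - 24*x + 8 = 0.
  3*x^2 - 24*x + 8 = 0 has no rational roots; quadratic formula: x = (24 ± √480)/6.
  ⇒ x = 4 - 2*sqrt(30)/3 ≈ 0.3485, 2*sqrt(30)/3 + 4 ≈ 7.6515

f''(x) = 80/(x^3 - 12*x^2 + 48*x - 64)
Second-derivative test at each critical point:
  f''(0.3485) = -1.6432 < 0 → local maximum
  f''(7.6515) = 1.6432 > 0 → local minimum

Critical points: x = 4 - 2*sqrt(30)/3 ≈ 0.3485 (local maximum); x = 2*sqrt(30)/3 + 4 ≈ 7.6515 (local minimum)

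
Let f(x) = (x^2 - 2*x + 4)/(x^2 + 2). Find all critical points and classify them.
f'(x) = 2*(x^2 - 2*x - 2)/(x^4 + 4*x^2 + 4)

Solve f'(x) = 0:
  f'(x) = 2*(x^2 - 2*x - 2)/(x^2 + 2)^2; the denominator is positive wherever f is defined, so f'(x) = 0 ⇔ 2*x^2 - 4*x - 4 = 0.
  Factor: 2*x^2 - 4*x - 4 = 2*(x^2 - 2*x - 2); x^2 - 2*x - 2 = 0 has no rational roots; quadratic formula: x = (2 ± √12)/2.
  ⇒ x = 1 - sqrt(3) ≈ -0.7321, 1 + sqrt(3) ≈ 2.7321

f''(x) = 4*(-x^3 + 3*x^2 + 6*x - 2)/(x^6 + 6*x^4 + 12*x^2 + 8)
Second-derivative test at each critical point:
  f''(-0.7321) = -1.0774 < 0 → local maximum
  f''(2.7321) = 0.0774 > 0 → local minimum

Critical points: x = 1 - sqrt(3) ≈ -0.7321 (local maximum); x = 1 + sqrt(3) ≈ 2.7321 (local minimum)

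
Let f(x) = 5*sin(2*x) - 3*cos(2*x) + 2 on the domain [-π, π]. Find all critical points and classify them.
f'(x) = 6*sin(2*x) + 10*cos(2*x)

Solve f'(x) = 0 on [-π, π]:
  f'(x) = 0 ⇔ 5*cos(2*x) = -3*sin(2*x) ⇔ tan(2*x) = -5/3, i.e. 2*x = arctan(-5/3) + nπ; keep the solutions lying in [-π, π].
  ⇒ x = -pi/2 - atan(5/3)/2 ≈ -2.0860, -atan(5/3)/2 ≈ -0.5152, -atan(5/3)/2 + pi/2 ≈ 1.0556, pi - atan(5/3)/2 ≈ 2.6264

f''(x) = -20*sin(2*x) + 12*cos(2*x)
Second-derivative test at each critical point:
  f''(-2.0860) = -23.3238 < 0 → local maximum
  f''(-0.5152) = 23.3238 > 0 → local minimum
  f''(1.0556) = -23.3238 < 0 → local maximum
  f''(2.6264) = 23.3238 > 0 → local minimum

Critical points: x = -pi/2 - atan(5/3)/2 ≈ -2.0860 (local maximum); x = -atan(5/3)/2 ≈ -0.5152 (local minimum); x = -atan(5/3)/2 + pi/2 ≈ 1.0556 (local maximum); x = pi - atan(5/3)/2 ≈ 2.6264 (local minimum)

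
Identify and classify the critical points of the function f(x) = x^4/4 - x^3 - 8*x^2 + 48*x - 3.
f'(x) = x^3 - 3*x^2 - 16*x + 48

Solve f'(x) = 0:
  Factor: x^3 - 3*x^2 - 16*x + 48 = (x - 4)*(x - 3)*(x + 4) = 0.
  ⇒ x = -4, 3, 4

f''(x) = 3*x^2 - 6*x - 16
Second-derivative test at each critical point:
  f''(-4) = 56 > 0 → local minimum
  f''(3) = -7 < 0 → local maximum
  f''(4) = 8 > 0 → local minimum

Critical points: x = -4 (local minimum); x = 3 (local maximum); x = 4 (local minimum)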